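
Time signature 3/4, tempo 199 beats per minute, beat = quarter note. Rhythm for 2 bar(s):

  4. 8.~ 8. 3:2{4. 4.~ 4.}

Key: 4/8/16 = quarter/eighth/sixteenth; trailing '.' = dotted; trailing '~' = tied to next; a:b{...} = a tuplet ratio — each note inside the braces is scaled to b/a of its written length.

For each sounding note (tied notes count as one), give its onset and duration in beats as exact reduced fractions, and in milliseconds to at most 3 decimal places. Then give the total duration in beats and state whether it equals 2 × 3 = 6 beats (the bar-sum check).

1) 0.0ms=0b +452.261ms=3/2b
2) 452.261ms=3/2b +452.261ms=3/2b
3) 904.523ms=3b +301.508ms=1b
4) 1206.03ms=4b +603.015ms=2b
Σ=6b of 6 (199bpm 3/4) — PASS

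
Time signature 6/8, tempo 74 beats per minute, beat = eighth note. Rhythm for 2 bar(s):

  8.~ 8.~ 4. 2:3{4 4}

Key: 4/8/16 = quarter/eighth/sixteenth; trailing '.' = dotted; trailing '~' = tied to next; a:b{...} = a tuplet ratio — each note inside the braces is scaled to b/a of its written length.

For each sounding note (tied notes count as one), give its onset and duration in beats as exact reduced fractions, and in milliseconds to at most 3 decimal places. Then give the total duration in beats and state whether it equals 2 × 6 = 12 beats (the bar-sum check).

1) 0.0ms=0b +4864.865ms=6b
2) 4864.865ms=6b +2432.432ms=3b
3) 7297.297ms=9b +2432.432ms=3b
Σ=12b of 12 (74bpm 6/8) — PASS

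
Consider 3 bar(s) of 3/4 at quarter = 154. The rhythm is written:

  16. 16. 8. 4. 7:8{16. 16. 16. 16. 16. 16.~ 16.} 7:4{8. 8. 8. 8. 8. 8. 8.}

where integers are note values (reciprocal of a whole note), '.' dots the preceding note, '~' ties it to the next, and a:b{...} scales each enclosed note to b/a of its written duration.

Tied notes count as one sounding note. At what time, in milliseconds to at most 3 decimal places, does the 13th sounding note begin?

note 13 onset = 48/7b = 2671.614ms

1. 0.0ms @ 0 + 146.104ms (3/8)
2. 146.104ms @ 3/8 + 146.104ms (3/8)
3. 292.208ms @ 3/4 + 292.208ms (3/4)
4. 584.416ms @ 3/2 + 584.416ms (3/2)
5. 1168.831ms @ 3 + 166.976ms (3/7)
6. 1335.807ms @ 24/7 + 166.976ms (3/7)
7. 1502.783ms @ 27/7 + 166.976ms (3/7)
8. 1669.759ms @ 30/7 + 166.976ms (3/7)
9. 1836.735ms @ 33/7 + 166.976ms (3/7)
10. 2003.711ms @ 36/7 + 333.952ms (6/7)
11. 2337.662ms @ 6 + 166.976ms (3/7)
12. 2504.638ms @ 45/7 + 166.976ms (3/7)
13. 2671.614ms @ 48/7 + 166.976ms (3/7)
14. 2838.59ms @ 51/7 + 166.976ms (3/7)
15. 3005.566ms @ 54/7 + 166.976ms (3/7)
16. 3172.542ms @ 57/7 + 166.976ms (3/7)
17. 3339.518ms @ 60/7 + 166.976ms (3/7)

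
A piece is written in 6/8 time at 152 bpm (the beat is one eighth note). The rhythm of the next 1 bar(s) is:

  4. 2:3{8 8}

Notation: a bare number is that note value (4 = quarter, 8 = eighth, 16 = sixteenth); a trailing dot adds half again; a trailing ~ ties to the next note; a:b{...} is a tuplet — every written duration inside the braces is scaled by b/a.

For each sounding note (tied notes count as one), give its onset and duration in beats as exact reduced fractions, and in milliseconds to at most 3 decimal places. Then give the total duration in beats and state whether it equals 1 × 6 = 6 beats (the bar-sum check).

1) 0.0ms=0b +1184.211ms=3b
2) 1184.211ms=3b +592.105ms=3/2b
3) 1776.316ms=9/2b +592.105ms=3/2b
Σ=6b of 6 (152bpm 6/8) — PASS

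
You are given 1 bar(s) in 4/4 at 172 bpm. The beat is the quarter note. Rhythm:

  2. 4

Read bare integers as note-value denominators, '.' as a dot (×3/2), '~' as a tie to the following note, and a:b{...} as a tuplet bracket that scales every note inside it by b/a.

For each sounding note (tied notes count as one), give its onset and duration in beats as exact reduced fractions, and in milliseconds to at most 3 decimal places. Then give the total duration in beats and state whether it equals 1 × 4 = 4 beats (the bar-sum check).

1) 0.0ms=0b +1046.512ms=3b
2) 1046.512ms=3b +348.837ms=1b
Σ=4b of 4 (172bpm 4/4) — PASS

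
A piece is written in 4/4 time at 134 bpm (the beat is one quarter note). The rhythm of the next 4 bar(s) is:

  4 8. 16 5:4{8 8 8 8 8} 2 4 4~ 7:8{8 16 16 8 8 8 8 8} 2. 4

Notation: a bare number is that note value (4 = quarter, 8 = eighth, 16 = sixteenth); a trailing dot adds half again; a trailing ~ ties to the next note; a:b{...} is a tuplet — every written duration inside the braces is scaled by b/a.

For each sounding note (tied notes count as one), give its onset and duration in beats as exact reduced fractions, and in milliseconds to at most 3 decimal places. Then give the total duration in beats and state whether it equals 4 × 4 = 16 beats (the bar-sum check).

1) 0.0ms=0b +447.761ms=1b
2) 447.761ms=1b +335.821ms=3/4b
3) 783.582ms=7/4b +111.94ms=1/4b
4) 895.522ms=2b +179.104ms=2/5b
5) 1074.627ms=12/5b +179.104ms=2/5b
6) 1253.731ms=14/5b +179.104ms=2/5b
7) 1432.836ms=16/5b +179.104ms=2/5b
8) 1611.94ms=18/5b +179.104ms=2/5b
9) 1791.045ms=4b +895.522ms=2b
10) 2686.567ms=6b +447.761ms=1b
11) 3134.328ms=7b +703.625ms=11/7b
12) 3837.953ms=60/7b +127.932ms=2/7b
13) 3965.885ms=62/7b +127.932ms=2/7b
14) 4093.817ms=64/7b +255.864ms=4/7b
15) 4349.68ms=68/7b +255.864ms=4/7b
16) 4605.544ms=72/7b +255.864ms=4/7b
17) 4861.407ms=76/7b +255.864ms=4/7b
18) 5117.271ms=80/7b +255.864ms=4/7b
19) 5373.134ms=12b +1343.284ms=3b
20) 6716.418ms=15b +447.761ms=1b
Σ=16b of 16 (134bpm 4/4) — PASS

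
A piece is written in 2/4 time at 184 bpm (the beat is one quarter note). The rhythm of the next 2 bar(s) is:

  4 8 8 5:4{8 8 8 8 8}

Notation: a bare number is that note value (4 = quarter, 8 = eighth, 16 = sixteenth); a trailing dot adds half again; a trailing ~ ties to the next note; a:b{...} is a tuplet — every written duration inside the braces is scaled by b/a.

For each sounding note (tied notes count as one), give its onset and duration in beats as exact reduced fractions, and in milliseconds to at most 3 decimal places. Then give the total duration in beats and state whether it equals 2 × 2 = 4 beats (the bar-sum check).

1) 0.0ms=0b +326.087ms=1b
2) 326.087ms=1b +163.043ms=1/2b
3) 489.13ms=3/2b +163.043ms=1/2b
4) 652.174ms=2b +130.435ms=2/5b
5) 782.609ms=12/5b +130.435ms=2/5b
6) 913.043ms=14/5b +130.435ms=2/5b
7) 1043.478ms=16/5b +130.435ms=2/5b
8) 1173.913ms=18/5b +130.435ms=2/5b
Σ=4b of 4 (184bpm 2/4) — PASS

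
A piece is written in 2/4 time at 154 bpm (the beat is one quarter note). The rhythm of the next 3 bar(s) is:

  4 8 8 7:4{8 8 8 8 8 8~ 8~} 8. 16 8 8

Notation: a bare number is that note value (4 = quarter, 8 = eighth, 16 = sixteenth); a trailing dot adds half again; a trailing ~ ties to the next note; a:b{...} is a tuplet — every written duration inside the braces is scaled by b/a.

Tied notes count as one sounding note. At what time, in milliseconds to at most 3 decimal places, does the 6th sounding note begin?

note 6 onset = 18/7b = 1001.855ms

1. 0.0ms @ 0 + 389.61ms (1)
2. 389.61ms @ 1 + 194.805ms (1/2)
3. 584.416ms @ 3/2 + 194.805ms (1/2)
4. 779.221ms @ 2 + 111.317ms (2/7)
5. 890.538ms @ 16/7 + 111.317ms (2/7)
6. 1001.855ms @ 18/7 + 111.317ms (2/7)
7. 1113.173ms @ 20/7 + 111.317ms (2/7)
8. 1224.49ms @ 22/7 + 111.317ms (2/7)
9. 1335.807ms @ 24/7 + 514.842ms (37/28)
10. 1850.649ms @ 19/4 + 97.403ms (1/4)
11. 1948.052ms @ 5 + 194.805ms (1/2)
12. 2142.857ms @ 11/2 + 194.805ms (1/2)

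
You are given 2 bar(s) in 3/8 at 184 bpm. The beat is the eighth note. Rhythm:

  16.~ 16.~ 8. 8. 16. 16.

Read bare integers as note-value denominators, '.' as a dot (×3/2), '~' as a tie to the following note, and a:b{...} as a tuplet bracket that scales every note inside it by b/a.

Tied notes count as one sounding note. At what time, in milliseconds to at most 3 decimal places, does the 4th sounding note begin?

note 4 onset = 21/4b = 1711.957ms

1. 0.0ms @ 0 + 978.261ms (3)
2. 978.261ms @ 3 + 489.13ms (3/2)
3. 1467.391ms @ 9/2 + 244.565ms (3/4)
4. 1711.957ms @ 21/4 + 244.565ms (3/4)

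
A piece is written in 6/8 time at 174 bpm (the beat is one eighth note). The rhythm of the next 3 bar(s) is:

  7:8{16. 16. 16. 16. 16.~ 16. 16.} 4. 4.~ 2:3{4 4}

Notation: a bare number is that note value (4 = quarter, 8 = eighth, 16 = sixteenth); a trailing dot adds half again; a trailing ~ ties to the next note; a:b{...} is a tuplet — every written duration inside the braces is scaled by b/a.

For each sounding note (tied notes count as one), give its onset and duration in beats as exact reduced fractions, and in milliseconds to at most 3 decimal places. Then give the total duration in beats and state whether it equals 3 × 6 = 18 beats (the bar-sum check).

1) 0.0ms=0b +295.567ms=6/7b
2) 295.567ms=6/7b +295.567ms=6/7b
3) 591.133ms=12/7b +295.567ms=6/7b
4) 886.7ms=18/7b +295.567ms=6/7b
5) 1182.266ms=24/7b +591.133ms=12/7b
6) 1773.399ms=36/7b +295.567ms=6/7b
7) 2068.966ms=6b +1034.483ms=3b
8) 3103.448ms=9b +2068.966ms=6b
9) 5172.414ms=15b +1034.483ms=3b
Σ=18b of 18 (174bpm 6/8) — PASS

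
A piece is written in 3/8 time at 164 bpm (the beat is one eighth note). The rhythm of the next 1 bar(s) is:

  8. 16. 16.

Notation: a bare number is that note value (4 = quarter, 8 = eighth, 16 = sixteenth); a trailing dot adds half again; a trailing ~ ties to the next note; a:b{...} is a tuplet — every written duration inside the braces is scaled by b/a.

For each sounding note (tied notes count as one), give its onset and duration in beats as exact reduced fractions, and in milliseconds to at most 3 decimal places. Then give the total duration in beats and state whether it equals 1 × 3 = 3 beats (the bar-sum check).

1) 0.0ms=0b +548.78ms=3/2b
2) 548.78ms=3/2b +274.39ms=3/4b
3) 823.171ms=9/4b +274.39ms=3/4b
Σ=3b of 3 (164bpm 3/8) — PASS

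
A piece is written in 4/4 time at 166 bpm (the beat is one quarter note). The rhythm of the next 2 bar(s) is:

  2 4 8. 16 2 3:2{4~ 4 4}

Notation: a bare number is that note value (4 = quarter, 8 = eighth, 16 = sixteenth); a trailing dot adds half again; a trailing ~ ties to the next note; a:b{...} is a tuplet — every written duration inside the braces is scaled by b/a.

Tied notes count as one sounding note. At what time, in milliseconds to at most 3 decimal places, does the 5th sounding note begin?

1. 0.0ms @ 0 + 722.892ms (2)
2. 722.892ms @ 2 + 361.446ms (1)
3. 1084.337ms @ 3 + 271.084ms (3/4)
4. 1355.422ms @ 15/4 + 90.361ms (1/4)
5. 1445.783ms @ 4 + 722.892ms (2)
6. 2168.675ms @ 6 + 481.928ms (4/3)
7. 2650.602ms @ 22/3 + 240.964ms (2/3)

note 5 onset = 4b = 1445.783ms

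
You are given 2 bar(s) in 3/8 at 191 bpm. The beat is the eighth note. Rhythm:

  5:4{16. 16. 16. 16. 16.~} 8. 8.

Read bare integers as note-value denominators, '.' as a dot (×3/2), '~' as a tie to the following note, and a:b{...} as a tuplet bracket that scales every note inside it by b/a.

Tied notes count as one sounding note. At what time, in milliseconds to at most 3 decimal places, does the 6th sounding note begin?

note 6 onset = 9/2b = 1413.613ms

1. 0.0ms @ 0 + 188.482ms (3/5)
2. 188.482ms @ 3/5 + 188.482ms (3/5)
3. 376.963ms @ 6/5 + 188.482ms (3/5)
4. 565.445ms @ 9/5 + 188.482ms (3/5)
5. 753.927ms @ 12/5 + 659.686ms (21/10)
6. 1413.613ms @ 9/2 + 471.204ms (3/2)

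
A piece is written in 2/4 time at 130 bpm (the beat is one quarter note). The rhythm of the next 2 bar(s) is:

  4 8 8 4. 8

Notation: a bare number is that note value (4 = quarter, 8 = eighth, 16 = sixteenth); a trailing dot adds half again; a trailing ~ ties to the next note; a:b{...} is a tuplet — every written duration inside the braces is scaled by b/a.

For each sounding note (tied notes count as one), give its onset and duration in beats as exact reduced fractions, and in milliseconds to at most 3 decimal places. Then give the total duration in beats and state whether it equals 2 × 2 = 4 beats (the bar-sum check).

1) 0.0ms=0b +461.538ms=1b
2) 461.538ms=1b +230.769ms=1/2b
3) 692.308ms=3/2b +230.769ms=1/2b
4) 923.077ms=2b +692.308ms=3/2b
5) 1615.385ms=7/2b +230.769ms=1/2b
Σ=4b of 4 (130bpm 2/4) — PASS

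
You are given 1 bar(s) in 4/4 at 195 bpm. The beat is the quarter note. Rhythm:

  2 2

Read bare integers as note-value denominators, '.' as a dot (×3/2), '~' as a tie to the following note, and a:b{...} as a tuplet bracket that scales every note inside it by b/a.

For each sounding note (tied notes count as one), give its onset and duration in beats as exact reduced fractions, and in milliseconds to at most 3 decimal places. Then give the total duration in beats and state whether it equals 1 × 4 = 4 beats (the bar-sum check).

1) 0.0ms=0b +615.385ms=2b
2) 615.385ms=2b +615.385ms=2b
Σ=4b of 4 (195bpm 4/4) — PASS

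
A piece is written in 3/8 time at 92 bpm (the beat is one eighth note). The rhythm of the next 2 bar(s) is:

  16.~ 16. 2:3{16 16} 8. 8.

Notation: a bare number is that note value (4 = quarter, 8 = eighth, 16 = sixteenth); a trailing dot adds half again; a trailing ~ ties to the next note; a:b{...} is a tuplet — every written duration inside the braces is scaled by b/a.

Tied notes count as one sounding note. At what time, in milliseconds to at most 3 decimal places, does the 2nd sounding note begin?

note 2 onset = 3/2b = 978.261ms

1. 0.0ms @ 0 + 978.261ms (3/2)
2. 978.261ms @ 3/2 + 489.13ms (3/4)
3. 1467.391ms @ 9/4 + 489.13ms (3/4)
4. 1956.522ms @ 3 + 978.261ms (3/2)
5. 2934.783ms @ 9/2 + 978.261ms (3/2)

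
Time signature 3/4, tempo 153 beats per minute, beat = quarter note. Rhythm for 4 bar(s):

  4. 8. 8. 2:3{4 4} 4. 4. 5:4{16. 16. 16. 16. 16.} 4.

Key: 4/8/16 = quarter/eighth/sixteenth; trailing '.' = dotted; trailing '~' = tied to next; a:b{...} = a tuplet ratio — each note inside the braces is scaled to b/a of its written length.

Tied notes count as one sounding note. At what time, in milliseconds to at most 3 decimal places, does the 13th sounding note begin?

note 13 onset = 21/2b = 4117.647ms

1. 0.0ms @ 0 + 588.235ms (3/2)
2. 588.235ms @ 3/2 + 294.118ms (3/4)
3. 882.353ms @ 9/4 + 294.118ms (3/4)
4. 1176.471ms @ 3 + 588.235ms (3/2)
5. 1764.706ms @ 9/2 + 588.235ms (3/2)
6. 2352.941ms @ 6 + 588.235ms (3/2)
7. 2941.176ms @ 15/2 + 588.235ms (3/2)
8. 3529.412ms @ 9 + 117.647ms (3/10)
9. 3647.059ms @ 93/10 + 117.647ms (3/10)
10. 3764.706ms @ 48/5 + 117.647ms (3/10)
11. 3882.353ms @ 99/10 + 117.647ms (3/10)
12. 4000.0ms @ 51/5 + 117.647ms (3/10)
13. 4117.647ms @ 21/2 + 588.235ms (3/2)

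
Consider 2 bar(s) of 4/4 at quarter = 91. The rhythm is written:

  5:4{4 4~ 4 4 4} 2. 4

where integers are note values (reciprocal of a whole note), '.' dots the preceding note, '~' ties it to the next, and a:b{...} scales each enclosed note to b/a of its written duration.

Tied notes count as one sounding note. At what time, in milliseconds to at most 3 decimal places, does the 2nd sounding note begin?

note 2 onset = 4/5b = 527.473ms

1. 0.0ms @ 0 + 527.473ms (4/5)
2. 527.473ms @ 4/5 + 1054.945ms (8/5)
3. 1582.418ms @ 12/5 + 527.473ms (4/5)
4. 2109.89ms @ 16/5 + 527.473ms (4/5)
5. 2637.363ms @ 4 + 1978.022ms (3)
6. 4615.385ms @ 7 + 659.341ms (1)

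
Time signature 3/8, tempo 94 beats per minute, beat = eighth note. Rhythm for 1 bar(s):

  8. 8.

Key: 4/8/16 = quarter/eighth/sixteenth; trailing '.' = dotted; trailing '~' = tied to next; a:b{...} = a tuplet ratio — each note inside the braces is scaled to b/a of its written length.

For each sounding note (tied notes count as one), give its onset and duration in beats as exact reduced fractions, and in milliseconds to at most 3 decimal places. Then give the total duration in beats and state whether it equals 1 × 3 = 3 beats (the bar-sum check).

1) 0.0ms=0b +957.447ms=3/2b
2) 957.447ms=3/2b +957.447ms=3/2b
Σ=3b of 3 (94bpm 3/8) — PASS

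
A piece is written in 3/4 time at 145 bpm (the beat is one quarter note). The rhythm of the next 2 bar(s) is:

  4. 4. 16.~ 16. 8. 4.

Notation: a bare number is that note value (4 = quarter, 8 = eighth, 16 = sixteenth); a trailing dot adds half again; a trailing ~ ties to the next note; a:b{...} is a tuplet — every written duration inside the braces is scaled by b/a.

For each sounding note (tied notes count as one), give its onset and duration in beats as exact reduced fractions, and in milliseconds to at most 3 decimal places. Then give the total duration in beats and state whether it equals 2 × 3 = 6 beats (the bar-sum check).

1) 0.0ms=0b +620.69ms=3/2b
2) 620.69ms=3/2b +620.69ms=3/2b
3) 1241.379ms=3b +310.345ms=3/4b
4) 1551.724ms=15/4b +310.345ms=3/4b
5) 1862.069ms=9/2b +620.69ms=3/2b
Σ=6b of 6 (145bpm 3/4) — PASS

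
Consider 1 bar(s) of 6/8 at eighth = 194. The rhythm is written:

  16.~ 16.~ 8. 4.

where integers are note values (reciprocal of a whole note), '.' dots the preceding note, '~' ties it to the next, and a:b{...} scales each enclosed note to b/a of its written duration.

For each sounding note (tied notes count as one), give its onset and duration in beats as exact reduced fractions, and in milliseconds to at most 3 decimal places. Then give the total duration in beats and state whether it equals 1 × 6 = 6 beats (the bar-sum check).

1) 0.0ms=0b +927.835ms=3b
2) 927.835ms=3b +927.835ms=3b
Σ=6b of 6 (194bpm 6/8) — PASS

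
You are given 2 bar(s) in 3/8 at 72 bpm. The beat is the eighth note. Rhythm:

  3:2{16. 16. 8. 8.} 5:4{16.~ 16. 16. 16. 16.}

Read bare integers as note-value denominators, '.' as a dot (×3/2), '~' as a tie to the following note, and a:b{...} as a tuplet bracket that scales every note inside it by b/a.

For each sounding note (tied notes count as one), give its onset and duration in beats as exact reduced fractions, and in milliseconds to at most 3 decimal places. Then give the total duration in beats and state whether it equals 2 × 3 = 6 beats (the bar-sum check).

1) 0.0ms=0b +416.667ms=1/2b
2) 416.667ms=1/2b +416.667ms=1/2b
3) 833.333ms=1b +833.333ms=1b
4) 1666.667ms=2b +833.333ms=1b
5) 2500.0ms=3b +1000.0ms=6/5b
6) 3500.0ms=21/5b +500.0ms=3/5b
7) 4000.0ms=24/5b +500.0ms=3/5b
8) 4500.0ms=27/5b +500.0ms=3/5b
Σ=6b of 6 (72bpm 3/8) — PASS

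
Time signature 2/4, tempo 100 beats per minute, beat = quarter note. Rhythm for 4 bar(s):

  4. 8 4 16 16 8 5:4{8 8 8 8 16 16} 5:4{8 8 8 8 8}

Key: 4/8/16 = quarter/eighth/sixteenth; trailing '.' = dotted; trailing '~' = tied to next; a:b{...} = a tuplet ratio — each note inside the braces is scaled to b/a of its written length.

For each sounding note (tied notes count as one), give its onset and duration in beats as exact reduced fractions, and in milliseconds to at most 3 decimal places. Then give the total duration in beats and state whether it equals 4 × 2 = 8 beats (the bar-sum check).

1) 0.0ms=0b +900.0ms=3/2b
2) 900.0ms=3/2b +300.0ms=1/2b
3) 1200.0ms=2b +600.0ms=1b
4) 1800.0ms=3b +150.0ms=1/4b
5) 1950.0ms=13/4b +150.0ms=1/4b
6) 2100.0ms=7/2b +300.0ms=1/2b
7) 2400.0ms=4b +240.0ms=2/5b
8) 2640.0ms=22/5b +240.0ms=2/5b
9) 2880.0ms=24/5b +240.0ms=2/5b
10) 3120.0ms=26/5b +240.0ms=2/5b
11) 3360.0ms=28/5b +120.0ms=1/5b
12) 3480.0ms=29/5b +120.0ms=1/5b
13) 3600.0ms=6b +240.0ms=2/5b
14) 3840.0ms=32/5b +240.0ms=2/5b
15) 4080.0ms=34/5b +240.0ms=2/5b
16) 4320.0ms=36/5b +240.0ms=2/5b
17) 4560.0ms=38/5b +240.0ms=2/5b
Σ=8b of 8 (100bpm 2/4) — PASS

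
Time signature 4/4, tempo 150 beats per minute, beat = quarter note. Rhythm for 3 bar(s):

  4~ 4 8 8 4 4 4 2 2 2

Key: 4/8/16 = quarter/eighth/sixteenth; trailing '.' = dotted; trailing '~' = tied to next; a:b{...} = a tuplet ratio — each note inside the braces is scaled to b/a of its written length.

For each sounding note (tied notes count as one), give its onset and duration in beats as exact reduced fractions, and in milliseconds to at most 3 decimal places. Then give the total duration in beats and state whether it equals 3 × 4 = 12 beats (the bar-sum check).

1) 0.0ms=0b +800.0ms=2b
2) 800.0ms=2b +200.0ms=1/2b
3) 1000.0ms=5/2b +200.0ms=1/2b
4) 1200.0ms=3b +400.0ms=1b
5) 1600.0ms=4b +400.0ms=1b
6) 2000.0ms=5b +400.0ms=1b
7) 2400.0ms=6b +800.0ms=2b
8) 3200.0ms=8b +800.0ms=2b
9) 4000.0ms=10b +800.0ms=2b
Σ=12b of 12 (150bpm 4/4) — PASS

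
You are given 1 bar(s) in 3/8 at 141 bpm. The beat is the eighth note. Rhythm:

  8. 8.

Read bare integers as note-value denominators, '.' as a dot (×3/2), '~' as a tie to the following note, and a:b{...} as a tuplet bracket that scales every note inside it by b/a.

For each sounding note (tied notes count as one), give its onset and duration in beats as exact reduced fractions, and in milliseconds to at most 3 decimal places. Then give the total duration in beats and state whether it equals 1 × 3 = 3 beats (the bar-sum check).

1) 0.0ms=0b +638.298ms=3/2b
2) 638.298ms=3/2b +638.298ms=3/2b
Σ=3b of 3 (141bpm 3/8) — PASS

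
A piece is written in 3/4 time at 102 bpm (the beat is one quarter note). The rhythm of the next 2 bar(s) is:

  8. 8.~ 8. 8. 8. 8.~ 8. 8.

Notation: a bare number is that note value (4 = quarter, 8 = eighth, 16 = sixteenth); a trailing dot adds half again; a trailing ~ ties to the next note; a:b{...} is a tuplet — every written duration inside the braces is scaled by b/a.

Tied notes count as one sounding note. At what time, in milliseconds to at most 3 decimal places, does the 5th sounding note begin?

1. 0.0ms @ 0 + 441.176ms (3/4)
2. 441.176ms @ 3/4 + 882.353ms (3/2)
3. 1323.529ms @ 9/4 + 441.176ms (3/4)
4. 1764.706ms @ 3 + 441.176ms (3/4)
5. 2205.882ms @ 15/4 + 882.353ms (3/2)
6. 3088.235ms @ 21/4 + 441.176ms (3/4)

note 5 onset = 15/4b = 2205.882ms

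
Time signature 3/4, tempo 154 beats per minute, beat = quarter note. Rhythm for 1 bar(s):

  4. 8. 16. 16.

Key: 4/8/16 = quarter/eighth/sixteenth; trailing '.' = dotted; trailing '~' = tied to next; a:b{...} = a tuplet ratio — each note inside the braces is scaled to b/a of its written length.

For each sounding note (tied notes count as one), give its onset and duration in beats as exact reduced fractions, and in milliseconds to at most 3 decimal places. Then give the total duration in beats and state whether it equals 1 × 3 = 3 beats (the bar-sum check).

1) 0.0ms=0b +584.416ms=3/2b
2) 584.416ms=3/2b +292.208ms=3/4b
3) 876.623ms=9/4b +146.104ms=3/8b
4) 1022.727ms=21/8b +146.104ms=3/8b
Σ=3b of 3 (154bpm 3/4) — PASS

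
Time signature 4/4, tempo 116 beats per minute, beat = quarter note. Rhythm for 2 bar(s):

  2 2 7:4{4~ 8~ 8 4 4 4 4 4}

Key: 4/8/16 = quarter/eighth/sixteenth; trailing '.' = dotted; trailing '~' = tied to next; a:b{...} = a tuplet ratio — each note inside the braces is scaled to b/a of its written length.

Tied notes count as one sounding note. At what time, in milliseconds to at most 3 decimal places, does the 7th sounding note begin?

note 7 onset = 48/7b = 3546.798ms

1. 0.0ms @ 0 + 1034.483ms (2)
2. 1034.483ms @ 2 + 1034.483ms (2)
3. 2068.966ms @ 4 + 591.133ms (8/7)
4. 2660.099ms @ 36/7 + 295.567ms (4/7)
5. 2955.665ms @ 40/7 + 295.567ms (4/7)
6. 3251.232ms @ 44/7 + 295.567ms (4/7)
7. 3546.798ms @ 48/7 + 295.567ms (4/7)
8. 3842.365ms @ 52/7 + 295.567ms (4/7)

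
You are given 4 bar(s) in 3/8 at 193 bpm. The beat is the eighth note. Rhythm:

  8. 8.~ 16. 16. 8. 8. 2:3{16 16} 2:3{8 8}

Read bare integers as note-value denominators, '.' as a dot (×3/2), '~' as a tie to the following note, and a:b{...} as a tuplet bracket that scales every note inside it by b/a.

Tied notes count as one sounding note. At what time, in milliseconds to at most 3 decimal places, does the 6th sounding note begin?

note 6 onset = 15/2b = 2331.606ms

1. 0.0ms @ 0 + 466.321ms (3/2)
2. 466.321ms @ 3/2 + 699.482ms (9/4)
3. 1165.803ms @ 15/4 + 233.161ms (3/4)
4. 1398.964ms @ 9/2 + 466.321ms (3/2)
5. 1865.285ms @ 6 + 466.321ms (3/2)
6. 2331.606ms @ 15/2 + 233.161ms (3/4)
7. 2564.767ms @ 33/4 + 233.161ms (3/4)
8. 2797.927ms @ 9 + 466.321ms (3/2)
9. 3264.249ms @ 21/2 + 466.321ms (3/2)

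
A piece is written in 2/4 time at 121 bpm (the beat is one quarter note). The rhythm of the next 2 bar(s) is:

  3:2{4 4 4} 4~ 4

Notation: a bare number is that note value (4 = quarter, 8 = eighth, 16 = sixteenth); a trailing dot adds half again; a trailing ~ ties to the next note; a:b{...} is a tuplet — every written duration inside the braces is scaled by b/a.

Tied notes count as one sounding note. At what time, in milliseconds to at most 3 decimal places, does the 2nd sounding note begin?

1. 0.0ms @ 0 + 330.579ms (2/3)
2. 330.579ms @ 2/3 + 330.579ms (2/3)
3. 661.157ms @ 4/3 + 330.579ms (2/3)
4. 991.736ms @ 2 + 991.736ms (2)

note 2 onset = 2/3b = 330.579ms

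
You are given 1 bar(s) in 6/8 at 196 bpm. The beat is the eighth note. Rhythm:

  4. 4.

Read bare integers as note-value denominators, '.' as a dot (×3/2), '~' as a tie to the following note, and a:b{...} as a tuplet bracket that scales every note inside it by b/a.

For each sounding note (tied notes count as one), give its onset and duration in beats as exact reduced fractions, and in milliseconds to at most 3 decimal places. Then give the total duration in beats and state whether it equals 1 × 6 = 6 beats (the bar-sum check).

1) 0.0ms=0b +918.367ms=3b
2) 918.367ms=3b +918.367ms=3b
Σ=6b of 6 (196bpm 6/8) — PASS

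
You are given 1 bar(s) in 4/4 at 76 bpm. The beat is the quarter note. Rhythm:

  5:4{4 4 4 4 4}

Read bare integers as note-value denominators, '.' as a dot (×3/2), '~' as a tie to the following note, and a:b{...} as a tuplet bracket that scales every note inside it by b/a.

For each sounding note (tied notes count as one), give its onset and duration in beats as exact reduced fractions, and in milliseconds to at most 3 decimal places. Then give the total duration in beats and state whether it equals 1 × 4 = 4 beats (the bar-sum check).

1) 0.0ms=0b +631.579ms=4/5b
2) 631.579ms=4/5b +631.579ms=4/5b
3) 1263.158ms=8/5b +631.579ms=4/5b
4) 1894.737ms=12/5b +631.579ms=4/5b
5) 2526.316ms=16/5b +631.579ms=4/5b
Σ=4b of 4 (76bpm 4/4) — PASS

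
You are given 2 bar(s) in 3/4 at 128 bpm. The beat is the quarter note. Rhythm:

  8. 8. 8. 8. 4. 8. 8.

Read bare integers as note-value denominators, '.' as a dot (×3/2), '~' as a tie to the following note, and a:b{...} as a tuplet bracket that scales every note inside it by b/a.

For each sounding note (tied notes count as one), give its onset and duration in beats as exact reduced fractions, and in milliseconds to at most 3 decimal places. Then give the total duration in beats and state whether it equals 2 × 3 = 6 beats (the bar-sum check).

1) 0.0ms=0b +351.562ms=3/4b
2) 351.562ms=3/4b +351.562ms=3/4b
3) 703.125ms=3/2b +351.562ms=3/4b
4) 1054.688ms=9/4b +351.562ms=3/4b
5) 1406.25ms=3b +703.125ms=3/2b
6) 2109.375ms=9/2b +351.562ms=3/4b
7) 2460.938ms=21/4b +351.562ms=3/4b
Σ=6b of 6 (128bpm 3/4) — PASS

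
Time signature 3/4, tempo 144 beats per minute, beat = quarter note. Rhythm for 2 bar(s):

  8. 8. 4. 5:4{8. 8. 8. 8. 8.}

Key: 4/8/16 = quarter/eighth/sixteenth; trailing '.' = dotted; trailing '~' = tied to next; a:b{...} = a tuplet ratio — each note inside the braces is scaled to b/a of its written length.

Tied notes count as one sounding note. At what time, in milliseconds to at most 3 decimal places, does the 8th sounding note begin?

1. 0.0ms @ 0 + 312.5ms (3/4)
2. 312.5ms @ 3/4 + 312.5ms (3/4)
3. 625.0ms @ 3/2 + 625.0ms (3/2)
4. 1250.0ms @ 3 + 250.0ms (3/5)
5. 1500.0ms @ 18/5 + 250.0ms (3/5)
6. 1750.0ms @ 21/5 + 250.0ms (3/5)
7. 2000.0ms @ 24/5 + 250.0ms (3/5)
8. 2250.0ms @ 27/5 + 250.0ms (3/5)

note 8 onset = 27/5b = 2250.0ms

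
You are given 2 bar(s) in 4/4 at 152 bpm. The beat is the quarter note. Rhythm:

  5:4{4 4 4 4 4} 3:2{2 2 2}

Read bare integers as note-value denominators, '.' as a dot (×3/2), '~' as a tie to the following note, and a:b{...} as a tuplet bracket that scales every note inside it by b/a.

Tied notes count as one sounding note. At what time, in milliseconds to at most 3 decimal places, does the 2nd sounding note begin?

note 2 onset = 4/5b = 315.789ms

1. 0.0ms @ 0 + 315.789ms (4/5)
2. 315.789ms @ 4/5 + 315.789ms (4/5)
3. 631.579ms @ 8/5 + 315.789ms (4/5)
4. 947.368ms @ 12/5 + 315.789ms (4/5)
5. 1263.158ms @ 16/5 + 315.789ms (4/5)
6. 1578.947ms @ 4 + 526.316ms (4/3)
7. 2105.263ms @ 16/3 + 526.316ms (4/3)
8. 2631.579ms @ 20/3 + 526.316ms (4/3)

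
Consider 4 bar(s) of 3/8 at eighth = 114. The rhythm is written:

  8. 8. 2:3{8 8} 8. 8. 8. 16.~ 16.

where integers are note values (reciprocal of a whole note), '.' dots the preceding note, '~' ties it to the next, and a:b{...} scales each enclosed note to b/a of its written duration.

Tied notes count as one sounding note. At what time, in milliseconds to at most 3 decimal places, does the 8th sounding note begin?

1. 0.0ms @ 0 + 789.474ms (3/2)
2. 789.474ms @ 3/2 + 789.474ms (3/2)
3. 1578.947ms @ 3 + 789.474ms (3/2)
4. 2368.421ms @ 9/2 + 789.474ms (3/2)
5. 3157.895ms @ 6 + 789.474ms (3/2)
6. 3947.368ms @ 15/2 + 789.474ms (3/2)
7. 4736.842ms @ 9 + 789.474ms (3/2)
8. 5526.316ms @ 21/2 + 789.474ms (3/2)

note 8 onset = 21/2b = 5526.316ms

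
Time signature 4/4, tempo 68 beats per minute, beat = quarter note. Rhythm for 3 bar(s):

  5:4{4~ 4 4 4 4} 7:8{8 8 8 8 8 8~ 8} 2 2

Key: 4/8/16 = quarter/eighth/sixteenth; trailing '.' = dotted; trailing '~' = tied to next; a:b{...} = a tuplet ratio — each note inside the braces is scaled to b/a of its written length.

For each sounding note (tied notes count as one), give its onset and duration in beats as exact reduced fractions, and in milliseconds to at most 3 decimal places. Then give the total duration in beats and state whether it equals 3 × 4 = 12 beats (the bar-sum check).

1) 0.0ms=0b +1411.765ms=8/5b
2) 1411.765ms=8/5b +705.882ms=4/5b
3) 2117.647ms=12/5b +705.882ms=4/5b
4) 2823.529ms=16/5b +705.882ms=4/5b
5) 3529.412ms=4b +504.202ms=4/7b
6) 4033.613ms=32/7b +504.202ms=4/7b
7) 4537.815ms=36/7b +504.202ms=4/7b
8) 5042.017ms=40/7b +504.202ms=4/7b
9) 5546.218ms=44/7b +504.202ms=4/7b
10) 6050.42ms=48/7b +1008.403ms=8/7b
11) 7058.824ms=8b +1764.706ms=2b
12) 8823.529ms=10b +1764.706ms=2b
Σ=12b of 12 (68bpm 4/4) — PASS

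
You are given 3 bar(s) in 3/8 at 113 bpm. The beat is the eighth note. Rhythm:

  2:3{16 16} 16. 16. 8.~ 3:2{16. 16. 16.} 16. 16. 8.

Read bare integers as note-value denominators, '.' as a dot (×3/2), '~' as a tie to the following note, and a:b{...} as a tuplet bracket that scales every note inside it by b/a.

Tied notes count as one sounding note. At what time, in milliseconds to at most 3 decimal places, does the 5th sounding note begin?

1. 0.0ms @ 0 + 398.23ms (3/4)
2. 398.23ms @ 3/4 + 398.23ms (3/4)
3. 796.46ms @ 3/2 + 398.23ms (3/4)
4. 1194.69ms @ 9/4 + 398.23ms (3/4)
5. 1592.92ms @ 3 + 1061.947ms (2)
6. 2654.867ms @ 5 + 265.487ms (1/2)
7. 2920.354ms @ 11/2 + 265.487ms (1/2)
8. 3185.841ms @ 6 + 398.23ms (3/4)
9. 3584.071ms @ 27/4 + 398.23ms (3/4)
10. 3982.301ms @ 15/2 + 796.46ms (3/2)

note 5 onset = 3b = 1592.92ms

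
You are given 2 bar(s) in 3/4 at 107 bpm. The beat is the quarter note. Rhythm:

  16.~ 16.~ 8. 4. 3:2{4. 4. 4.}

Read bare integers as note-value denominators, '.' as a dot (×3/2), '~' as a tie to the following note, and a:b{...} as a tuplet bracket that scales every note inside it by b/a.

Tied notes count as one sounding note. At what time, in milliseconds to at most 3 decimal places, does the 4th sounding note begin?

1. 0.0ms @ 0 + 841.121ms (3/2)
2. 841.121ms @ 3/2 + 841.121ms (3/2)
3. 1682.243ms @ 3 + 560.748ms (1)
4. 2242.991ms @ 4 + 560.748ms (1)
5. 2803.738ms @ 5 + 560.748ms (1)

note 4 onset = 4b = 2242.991ms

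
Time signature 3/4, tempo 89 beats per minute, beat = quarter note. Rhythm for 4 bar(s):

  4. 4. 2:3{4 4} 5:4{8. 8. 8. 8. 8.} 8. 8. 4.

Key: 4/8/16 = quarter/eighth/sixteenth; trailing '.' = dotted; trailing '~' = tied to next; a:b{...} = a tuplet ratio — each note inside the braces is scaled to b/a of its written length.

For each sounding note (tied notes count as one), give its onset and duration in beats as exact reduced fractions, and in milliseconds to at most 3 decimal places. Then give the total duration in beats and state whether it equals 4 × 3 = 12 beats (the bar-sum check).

1) 0.0ms=0b +1011.236ms=3/2b
2) 1011.236ms=3/2b +1011.236ms=3/2b
3) 2022.472ms=3b +1011.236ms=3/2b
4) 3033.708ms=9/2b +1011.236ms=3/2b
5) 4044.944ms=6b +404.494ms=3/5b
6) 4449.438ms=33/5b +404.494ms=3/5b
7) 4853.933ms=36/5b +404.494ms=3/5b
8) 5258.427ms=39/5b +404.494ms=3/5b
9) 5662.921ms=42/5b +404.494ms=3/5b
10) 6067.416ms=9b +505.618ms=3/4b
11) 6573.034ms=39/4b +505.618ms=3/4b
12) 7078.652ms=21/2b +1011.236ms=3/2b
Σ=12b of 12 (89bpm 3/4) — PASS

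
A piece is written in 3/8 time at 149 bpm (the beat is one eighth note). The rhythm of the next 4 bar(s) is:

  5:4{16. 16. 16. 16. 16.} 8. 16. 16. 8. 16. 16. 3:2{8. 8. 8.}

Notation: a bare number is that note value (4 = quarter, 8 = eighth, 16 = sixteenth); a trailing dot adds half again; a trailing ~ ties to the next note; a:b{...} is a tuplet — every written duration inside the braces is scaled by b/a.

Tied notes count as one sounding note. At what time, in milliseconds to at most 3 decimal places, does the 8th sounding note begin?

note 8 onset = 21/4b = 2114.094ms

1. 0.0ms @ 0 + 241.611ms (3/5)
2. 241.611ms @ 3/5 + 241.611ms (3/5)
3. 483.221ms @ 6/5 + 241.611ms (3/5)
4. 724.832ms @ 9/5 + 241.611ms (3/5)
5. 966.443ms @ 12/5 + 241.611ms (3/5)
6. 1208.054ms @ 3 + 604.027ms (3/2)
7. 1812.081ms @ 9/2 + 302.013ms (3/4)
8. 2114.094ms @ 21/4 + 302.013ms (3/4)
9. 2416.107ms @ 6 + 604.027ms (3/2)
10. 3020.134ms @ 15/2 + 302.013ms (3/4)
11. 3322.148ms @ 33/4 + 302.013ms (3/4)
12. 3624.161ms @ 9 + 402.685ms (1)
13. 4026.846ms @ 10 + 402.685ms (1)
14. 4429.53ms @ 11 + 402.685ms (1)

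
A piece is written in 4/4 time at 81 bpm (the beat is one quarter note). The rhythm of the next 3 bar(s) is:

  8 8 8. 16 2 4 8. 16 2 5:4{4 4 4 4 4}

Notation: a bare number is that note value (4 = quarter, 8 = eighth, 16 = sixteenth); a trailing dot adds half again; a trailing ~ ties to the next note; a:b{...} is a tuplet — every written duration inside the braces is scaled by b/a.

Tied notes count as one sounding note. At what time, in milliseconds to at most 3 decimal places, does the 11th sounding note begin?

note 11 onset = 44/5b = 6518.519ms

1. 0.0ms @ 0 + 370.37ms (1/2)
2. 370.37ms @ 1/2 + 370.37ms (1/2)
3. 740.741ms @ 1 + 555.556ms (3/4)
4. 1296.296ms @ 7/4 + 185.185ms (1/4)
5. 1481.481ms @ 2 + 1481.481ms (2)
6. 2962.963ms @ 4 + 740.741ms (1)
7. 3703.704ms @ 5 + 555.556ms (3/4)
8. 4259.259ms @ 23/4 + 185.185ms (1/4)
9. 4444.444ms @ 6 + 1481.481ms (2)
10. 5925.926ms @ 8 + 592.593ms (4/5)
11. 6518.519ms @ 44/5 + 592.593ms (4/5)
12. 7111.111ms @ 48/5 + 592.593ms (4/5)
13. 7703.704ms @ 52/5 + 592.593ms (4/5)
14. 8296.296ms @ 56/5 + 592.593ms (4/5)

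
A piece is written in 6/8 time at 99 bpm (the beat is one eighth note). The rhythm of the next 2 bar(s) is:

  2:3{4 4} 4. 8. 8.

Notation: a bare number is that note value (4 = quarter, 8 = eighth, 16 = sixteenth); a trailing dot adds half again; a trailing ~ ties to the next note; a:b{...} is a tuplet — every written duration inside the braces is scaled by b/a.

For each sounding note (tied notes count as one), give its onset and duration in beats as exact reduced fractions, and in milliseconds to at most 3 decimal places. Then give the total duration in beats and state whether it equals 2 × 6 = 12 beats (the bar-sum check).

1) 0.0ms=0b +1818.182ms=3b
2) 1818.182ms=3b +1818.182ms=3b
3) 3636.364ms=6b +1818.182ms=3b
4) 5454.545ms=9b +909.091ms=3/2b
5) 6363.636ms=21/2b +909.091ms=3/2b
Σ=12b of 12 (99bpm 6/8) — PASS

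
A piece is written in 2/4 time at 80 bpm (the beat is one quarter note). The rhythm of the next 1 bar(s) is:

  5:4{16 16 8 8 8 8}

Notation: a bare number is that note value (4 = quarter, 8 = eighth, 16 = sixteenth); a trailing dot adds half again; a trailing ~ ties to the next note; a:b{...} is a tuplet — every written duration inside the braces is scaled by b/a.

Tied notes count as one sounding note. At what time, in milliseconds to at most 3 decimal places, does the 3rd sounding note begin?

note 3 onset = 2/5b = 300.0ms

1. 0.0ms @ 0 + 150.0ms (1/5)
2. 150.0ms @ 1/5 + 150.0ms (1/5)
3. 300.0ms @ 2/5 + 300.0ms (2/5)
4. 600.0ms @ 4/5 + 300.0ms (2/5)
5. 900.0ms @ 6/5 + 300.0ms (2/5)
6. 1200.0ms @ 8/5 + 300.0ms (2/5)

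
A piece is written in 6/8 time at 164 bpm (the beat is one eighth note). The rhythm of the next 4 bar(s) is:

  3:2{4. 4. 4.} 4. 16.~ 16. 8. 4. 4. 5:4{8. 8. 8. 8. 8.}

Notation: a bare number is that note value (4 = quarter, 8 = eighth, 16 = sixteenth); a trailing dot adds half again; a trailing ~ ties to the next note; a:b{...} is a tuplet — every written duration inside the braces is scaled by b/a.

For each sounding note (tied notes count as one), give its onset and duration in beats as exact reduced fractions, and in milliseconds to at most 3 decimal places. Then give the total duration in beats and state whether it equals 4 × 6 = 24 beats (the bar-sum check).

1) 0.0ms=0b +731.707ms=2b
2) 731.707ms=2b +731.707ms=2b
3) 1463.415ms=4b +731.707ms=2b
4) 2195.122ms=6b +1097.561ms=3b
5) 3292.683ms=9b +548.78ms=3/2b
6) 3841.463ms=21/2b +548.78ms=3/2b
7) 4390.244ms=12b +1097.561ms=3b
8) 5487.805ms=15b +1097.561ms=3b
9) 6585.366ms=18b +439.024ms=6/5b
10) 7024.39ms=96/5b +439.024ms=6/5b
11) 7463.415ms=102/5b +439.024ms=6/5b
12) 7902.439ms=108/5b +439.024ms=6/5b
13) 8341.463ms=114/5b +439.024ms=6/5b
Σ=24b of 24 (164bpm 6/8) — PASS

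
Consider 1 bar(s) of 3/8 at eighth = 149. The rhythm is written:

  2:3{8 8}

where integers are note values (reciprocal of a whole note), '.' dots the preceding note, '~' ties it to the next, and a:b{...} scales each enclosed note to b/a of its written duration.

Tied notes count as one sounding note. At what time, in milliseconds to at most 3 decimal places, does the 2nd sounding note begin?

note 2 onset = 3/2b = 604.027ms

1. 0.0ms @ 0 + 604.027ms (3/2)
2. 604.027ms @ 3/2 + 604.027ms (3/2)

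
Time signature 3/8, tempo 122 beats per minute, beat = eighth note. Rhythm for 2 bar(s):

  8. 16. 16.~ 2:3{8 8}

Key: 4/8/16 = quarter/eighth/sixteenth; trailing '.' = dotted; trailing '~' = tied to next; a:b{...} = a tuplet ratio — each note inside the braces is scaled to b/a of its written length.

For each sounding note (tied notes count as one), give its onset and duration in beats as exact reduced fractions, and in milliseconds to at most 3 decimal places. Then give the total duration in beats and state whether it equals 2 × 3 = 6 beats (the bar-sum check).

1) 0.0ms=0b +737.705ms=3/2b
2) 737.705ms=3/2b +368.852ms=3/4b
3) 1106.557ms=9/4b +1106.557ms=9/4b
4) 2213.115ms=9/2b +737.705ms=3/2b
Σ=6b of 6 (122bpm 3/8) — PASS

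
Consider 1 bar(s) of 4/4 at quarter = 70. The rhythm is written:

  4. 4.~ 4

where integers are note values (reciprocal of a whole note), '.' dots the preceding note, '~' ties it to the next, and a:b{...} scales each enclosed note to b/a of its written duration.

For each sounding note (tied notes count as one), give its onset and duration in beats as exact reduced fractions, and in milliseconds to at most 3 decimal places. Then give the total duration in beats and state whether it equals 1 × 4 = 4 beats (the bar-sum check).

1) 0.0ms=0b +1285.714ms=3/2b
2) 1285.714ms=3/2b +2142.857ms=5/2b
Σ=4b of 4 (70bpm 4/4) — PASS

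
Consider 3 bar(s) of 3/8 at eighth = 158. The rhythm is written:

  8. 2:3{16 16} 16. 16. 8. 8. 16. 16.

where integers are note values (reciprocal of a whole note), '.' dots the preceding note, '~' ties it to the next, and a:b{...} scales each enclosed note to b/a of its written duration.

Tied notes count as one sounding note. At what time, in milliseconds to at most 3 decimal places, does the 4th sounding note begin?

1. 0.0ms @ 0 + 569.62ms (3/2)
2. 569.62ms @ 3/2 + 284.81ms (3/4)
3. 854.43ms @ 9/4 + 284.81ms (3/4)
4. 1139.241ms @ 3 + 284.81ms (3/4)
5. 1424.051ms @ 15/4 + 284.81ms (3/4)
6. 1708.861ms @ 9/2 + 569.62ms (3/2)
7. 2278.481ms @ 6 + 569.62ms (3/2)
8. 2848.101ms @ 15/2 + 284.81ms (3/4)
9. 3132.911ms @ 33/4 + 284.81ms (3/4)

note 4 onset = 3b = 1139.241ms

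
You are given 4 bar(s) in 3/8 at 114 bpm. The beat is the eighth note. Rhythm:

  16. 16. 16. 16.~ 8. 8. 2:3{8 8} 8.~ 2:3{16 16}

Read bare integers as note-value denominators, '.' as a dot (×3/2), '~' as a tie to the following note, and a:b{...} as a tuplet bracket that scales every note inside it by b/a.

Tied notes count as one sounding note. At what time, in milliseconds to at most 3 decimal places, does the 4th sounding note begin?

1. 0.0ms @ 0 + 394.737ms (3/4)
2. 394.737ms @ 3/4 + 394.737ms (3/4)
3. 789.474ms @ 3/2 + 394.737ms (3/4)
4. 1184.211ms @ 9/4 + 1184.211ms (9/4)
5. 2368.421ms @ 9/2 + 789.474ms (3/2)
6. 3157.895ms @ 6 + 789.474ms (3/2)
7. 3947.368ms @ 15/2 + 789.474ms (3/2)
8. 4736.842ms @ 9 + 1184.211ms (9/4)
9. 5921.053ms @ 45/4 + 394.737ms (3/4)

note 4 onset = 9/4b = 1184.211ms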